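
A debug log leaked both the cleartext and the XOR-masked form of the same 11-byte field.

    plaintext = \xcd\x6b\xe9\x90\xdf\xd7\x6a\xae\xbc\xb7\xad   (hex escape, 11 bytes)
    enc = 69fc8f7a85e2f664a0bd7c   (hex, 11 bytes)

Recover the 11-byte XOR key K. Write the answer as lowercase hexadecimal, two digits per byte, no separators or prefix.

Since enc = plaintext ⊕ K, XORing both sides with plaintext gives K = plaintext ⊕ enc.
cd XOR 69 = a4
6b XOR fc = 97
e9 XOR 8f = 66
90 XOR 7a = ea
df XOR 85 = 5a
d7 XOR e2 = 35
6a XOR f6 = 9c
ae XOR 64 = ca
bc XOR a0 = 1c
b7 XOR bd = 0a
ad XOR 7c = d1

a49766ea5a359cca1c0ad1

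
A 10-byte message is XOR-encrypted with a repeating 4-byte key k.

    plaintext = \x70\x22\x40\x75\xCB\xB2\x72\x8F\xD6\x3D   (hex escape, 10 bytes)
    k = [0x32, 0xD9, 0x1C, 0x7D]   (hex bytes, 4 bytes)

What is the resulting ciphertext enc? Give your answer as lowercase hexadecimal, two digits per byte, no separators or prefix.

The 4-byte key repeats, so the effective keystream is 32 d9 1c 7d 32 d9 1c 7d 32 d9.
byte 0: 70 xor 32 = 42
byte 1: 22 xor d9 = fb
byte 2: 40 xor 1c = 5c
byte 3: 75 xor 7d = 08
byte 4: cb xor 32 = f9
byte 5: b2 xor d9 = 6b
byte 6: 72 xor 1c = 6e
byte 7: 8f xor 7d = f2
byte 8: d6 xor 32 = e4
byte 9: 3d xor d9 = e4

42fb5c08f96b6ef2e4e4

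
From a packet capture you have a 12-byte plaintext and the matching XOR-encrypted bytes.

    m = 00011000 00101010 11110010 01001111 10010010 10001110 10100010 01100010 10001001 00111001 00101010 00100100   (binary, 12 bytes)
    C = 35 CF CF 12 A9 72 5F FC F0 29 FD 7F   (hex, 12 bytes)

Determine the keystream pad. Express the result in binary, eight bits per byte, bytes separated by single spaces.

00101101 11100101 00111101 01011101 00111011 11111100 11111101 10011110 01111001 00010000 11010111 01011011

Since C = m ⊕ pad, XORing both sides with m gives pad = m ⊕ C.
18 ^ 35 = 2d
2a ^ cf = e5
f2 ^ cf = 3d
4f ^ 12 = 5d
92 ^ a9 = 3b
8e ^ 72 = fc
a2 ^ 5f = fd
62 ^ fc = 9e
89 ^ f0 = 79
39 ^ 29 = 10
2a ^ fd = d7
24 ^ 7f = 5b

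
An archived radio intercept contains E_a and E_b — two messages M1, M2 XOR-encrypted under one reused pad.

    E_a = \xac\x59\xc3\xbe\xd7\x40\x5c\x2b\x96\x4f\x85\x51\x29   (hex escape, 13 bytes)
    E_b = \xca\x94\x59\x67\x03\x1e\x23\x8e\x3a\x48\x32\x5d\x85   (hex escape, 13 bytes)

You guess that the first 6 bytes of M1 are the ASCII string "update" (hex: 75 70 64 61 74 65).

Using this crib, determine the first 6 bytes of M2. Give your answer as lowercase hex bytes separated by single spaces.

First, E_a ⊕ E_b = (M1 ⊕ K) ⊕ (M2 ⊕ K) = M1 ⊕ M2, so the key drops out. Then M2 = (M1 ⊕ M2) ⊕ M1 over the first 6 bytes.
byte 0: (ac XOR ca) XOR 75 = 66 XOR 75 = 13
byte 1: (59 XOR 94) XOR 70 = cd XOR 70 = bd
byte 2: (c3 XOR 59) XOR 64 = 9a XOR 64 = fe
byte 3: (be XOR 67) XOR 61 = d9 XOR 61 = b8
byte 4: (d7 XOR 03) XOR 74 = d4 XOR 74 = a0
byte 5: (40 XOR 1e) XOR 65 = 5e XOR 65 = 3b

13 bd fe b8 a0 3b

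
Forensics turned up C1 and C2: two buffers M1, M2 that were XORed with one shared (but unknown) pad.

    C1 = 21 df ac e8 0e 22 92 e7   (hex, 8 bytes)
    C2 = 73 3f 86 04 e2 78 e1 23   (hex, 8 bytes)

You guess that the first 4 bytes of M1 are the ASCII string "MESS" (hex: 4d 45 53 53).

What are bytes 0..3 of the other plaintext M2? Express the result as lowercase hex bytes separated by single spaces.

First, C1 ⊕ C2 = (M1 ⊕ K) ⊕ (M2 ⊕ K) = M1 ⊕ M2, so the key drops out. Then M2 = (M1 ⊕ M2) ⊕ M1 over the first 4 bytes.
byte 0: (21 xor 73) xor 4d = 52 xor 4d = 1f
byte 1: (df xor 3f) xor 45 = e0 xor 45 = a5
byte 2: (ac xor 86) xor 53 = 2a xor 53 = 79
byte 3: (e8 xor 04) xor 53 = ec xor 53 = bf

1f a5 79 bf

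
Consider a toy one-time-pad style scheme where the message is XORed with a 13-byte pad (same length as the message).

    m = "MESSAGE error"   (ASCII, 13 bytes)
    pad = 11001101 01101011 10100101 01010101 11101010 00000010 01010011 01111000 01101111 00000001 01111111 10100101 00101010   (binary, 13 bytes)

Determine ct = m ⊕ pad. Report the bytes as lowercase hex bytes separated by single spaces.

XOR is its own inverse, so applying the key byte-wise gives the result directly.
01001101 XOR 11001101 = 10000000
01000101 XOR 01101011 = 00101110
01010011 XOR 10100101 = 11110110
01010011 XOR 01010101 = 00000110
01000001 XOR 11101010 = 10101011
01000111 XOR 00000010 = 01000101
01000101 XOR 01010011 = 00010110
00100000 XOR 01111000 = 01011000
01100101 XOR 01101111 = 00001010
01110010 XOR 00000001 = 01110011
01110010 XOR 01111111 = 00001101
01101111 XOR 10100101 = 11001010
01110010 XOR 00101010 = 01011000

80 2e f6 06 ab 45 16 58 0a 73 0d ca 58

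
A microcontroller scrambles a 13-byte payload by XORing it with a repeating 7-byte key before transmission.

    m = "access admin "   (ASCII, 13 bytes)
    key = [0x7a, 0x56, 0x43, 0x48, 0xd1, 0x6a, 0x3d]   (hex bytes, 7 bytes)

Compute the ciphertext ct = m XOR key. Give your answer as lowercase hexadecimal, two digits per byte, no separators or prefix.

The 7-byte key repeats, so the effective keystream is 7a 56 43 48 d1 6a 3d 7a 56 43 48 d1 6a.
byte 0: 61 xor 7a = 1b
byte 1: 63 xor 56 = 35
byte 2: 63 xor 43 = 20
byte 3: 65 xor 48 = 2d
byte 4: 73 xor d1 = a2
byte 5: 73 xor 6a = 19
byte 6: 20 xor 3d = 1d
byte 7: 61 xor 7a = 1b
byte 8: 64 xor 56 = 32
byte 9: 6d xor 43 = 2e
byte 10: 69 xor 48 = 21
byte 11: 6e xor d1 = bf
byte 12: 20 xor 6a = 4a

1b35202da2191d1b322e21bf4a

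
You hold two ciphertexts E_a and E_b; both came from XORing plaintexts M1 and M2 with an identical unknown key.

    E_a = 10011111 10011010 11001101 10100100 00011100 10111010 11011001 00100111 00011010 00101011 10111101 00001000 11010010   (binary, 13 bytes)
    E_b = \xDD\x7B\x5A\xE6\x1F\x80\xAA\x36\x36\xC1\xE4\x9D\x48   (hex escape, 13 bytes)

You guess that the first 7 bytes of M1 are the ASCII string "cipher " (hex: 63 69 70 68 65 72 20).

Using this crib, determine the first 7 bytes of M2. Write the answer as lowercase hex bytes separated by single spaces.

First, E_a ⊕ E_b = (M1 ⊕ K) ⊕ (M2 ⊕ K) = M1 ⊕ M2, so the key drops out. Then M2 = (M1 ⊕ M2) ⊕ M1 over the first 7 bytes.
byte 0: (9f XOR dd) XOR 63 = 42 XOR 63 = 21
byte 1: (9a XOR 7b) XOR 69 = e1 XOR 69 = 88
byte 2: (cd XOR 5a) XOR 70 = 97 XOR 70 = e7
byte 3: (a4 XOR e6) XOR 68 = 42 XOR 68 = 2a
byte 4: (1c XOR 1f) XOR 65 = 03 XOR 65 = 66
byte 5: (ba XOR 80) XOR 72 = 3a XOR 72 = 48
byte 6: (d9 XOR aa) XOR 20 = 73 XOR 20 = 53

21 88 e7 2a 66 48 53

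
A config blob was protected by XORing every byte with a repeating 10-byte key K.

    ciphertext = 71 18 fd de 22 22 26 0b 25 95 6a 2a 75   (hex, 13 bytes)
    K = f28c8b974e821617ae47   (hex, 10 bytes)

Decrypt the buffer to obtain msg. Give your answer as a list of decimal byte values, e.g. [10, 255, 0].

[131, 148, 118, 73, 108, 160, 48, 28, 139, 210, 152, 166, 254]

The 10-byte key repeats, so the effective keystream is f2 8c 8b 97 4e 82 16 17 ae 47 f2 8c 8b.
byte 0: 71 ⊕ f2 = 83
byte 1: 18 ⊕ 8c = 94
byte 2: fd ⊕ 8b = 76
byte 3: de ⊕ 97 = 49
byte 4: 22 ⊕ 4e = 6c
byte 5: 22 ⊕ 82 = a0
byte 6: 26 ⊕ 16 = 30
byte 7: 0b ⊕ 17 = 1c
byte 8: 25 ⊕ ae = 8b
byte 9: 95 ⊕ 47 = d2
byte 10: 6a ⊕ f2 = 98
byte 11: 2a ⊕ 8c = a6
byte 12: 75 ⊕ 8b = fe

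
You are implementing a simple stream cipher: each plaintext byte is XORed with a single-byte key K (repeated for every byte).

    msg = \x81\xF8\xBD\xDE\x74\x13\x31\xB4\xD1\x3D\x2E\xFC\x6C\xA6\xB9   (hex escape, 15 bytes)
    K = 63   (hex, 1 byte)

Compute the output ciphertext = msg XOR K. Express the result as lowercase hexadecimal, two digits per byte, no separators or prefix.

e29bdebd177052d7b25e4d9f0fc5da

The 1-byte key repeats, so the effective keystream is 63 63 63 63 63 63 63 63 63 63 63 63 63 63 63.
byte 0: 81 ^ 63 = e2
byte 1: f8 ^ 63 = 9b
byte 2: bd ^ 63 = de
byte 3: de ^ 63 = bd
byte 4: 74 ^ 63 = 17
byte 5: 13 ^ 63 = 70
byte 6: 31 ^ 63 = 52
byte 7: b4 ^ 63 = d7
byte 8: d1 ^ 63 = b2
byte 9: 3d ^ 63 = 5e
byte 10: 2e ^ 63 = 4d
byte 11: fc ^ 63 = 9f
byte 12: 6c ^ 63 = 0f
byte 13: a6 ^ 63 = c5
byte 14: b9 ^ 63 = da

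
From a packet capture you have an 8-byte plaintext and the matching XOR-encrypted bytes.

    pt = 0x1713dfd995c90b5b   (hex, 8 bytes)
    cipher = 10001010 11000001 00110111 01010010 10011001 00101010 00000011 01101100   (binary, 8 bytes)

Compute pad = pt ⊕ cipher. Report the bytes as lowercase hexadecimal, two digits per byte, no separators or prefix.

Since cipher = pt ⊕ pad, XORing both sides with pt gives pad = pt ⊕ cipher.
 23 XOR 138 = 157
 19 XOR 193 = 210
223 XOR  55 = 232
217 XOR  82 = 139
149 XOR 153 =  12
201 XOR  42 = 227
 11 XOR   3 =   8
 91 XOR 108 =  55

9dd2e88b0ce30837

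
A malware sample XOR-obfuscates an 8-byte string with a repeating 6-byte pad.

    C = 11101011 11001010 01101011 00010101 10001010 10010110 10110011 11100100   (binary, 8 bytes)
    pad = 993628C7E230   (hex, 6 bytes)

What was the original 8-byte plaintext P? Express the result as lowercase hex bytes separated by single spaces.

The 6-byte key repeats, so the effective keystream is 99 36 28 c7 e2 30 99 36.
byte 0: eb XOR 99 = 72
byte 1: ca XOR 36 = fc
byte 2: 6b XOR 28 = 43
byte 3: 15 XOR c7 = d2
byte 4: 8a XOR e2 = 68
byte 5: 96 XOR 30 = a6
byte 6: b3 XOR 99 = 2a
byte 7: e4 XOR 36 = d2

72 fc 43 d2 68 a6 2a d2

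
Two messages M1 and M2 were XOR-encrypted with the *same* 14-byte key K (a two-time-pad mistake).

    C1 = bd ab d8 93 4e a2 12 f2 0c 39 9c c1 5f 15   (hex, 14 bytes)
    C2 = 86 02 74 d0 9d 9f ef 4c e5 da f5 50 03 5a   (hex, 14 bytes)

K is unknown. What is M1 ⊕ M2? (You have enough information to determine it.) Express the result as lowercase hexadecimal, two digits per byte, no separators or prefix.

C1 ⊕ C2 = (M1 ⊕ K) ⊕ (M2 ⊕ K) = M1 ⊕ M2 — the shared key cancels under XOR.
bd ^ 86 = 3b
ab ^ 02 = a9
d8 ^ 74 = ac
93 ^ d0 = 43
4e ^ 9d = d3
a2 ^ 9f = 3d
12 ^ ef = fd
f2 ^ 4c = be
0c ^ e5 = e9
39 ^ da = e3
9c ^ f5 = 69
c1 ^ 50 = 91
5f ^ 03 = 5c
15 ^ 5a = 4f

3ba9ac43d33dfdbee9e369915c4f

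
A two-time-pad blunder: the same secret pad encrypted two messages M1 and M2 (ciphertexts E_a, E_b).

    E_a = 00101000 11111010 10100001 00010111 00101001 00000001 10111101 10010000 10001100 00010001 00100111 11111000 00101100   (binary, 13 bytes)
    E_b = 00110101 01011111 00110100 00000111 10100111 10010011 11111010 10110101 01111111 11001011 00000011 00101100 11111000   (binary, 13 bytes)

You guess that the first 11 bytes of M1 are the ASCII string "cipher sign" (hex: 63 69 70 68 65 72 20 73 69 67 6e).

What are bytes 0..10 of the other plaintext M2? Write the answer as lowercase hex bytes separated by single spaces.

First, E_a ⊕ E_b = (M1 ⊕ K) ⊕ (M2 ⊕ K) = M1 ⊕ M2, so the key drops out. Then M2 = (M1 ⊕ M2) ⊕ M1 over the first 11 bytes.
byte 0: (28 XOR 35) XOR 63 = 1d XOR 63 = 7e
byte 1: (fa XOR 5f) XOR 69 = a5 XOR 69 = cc
byte 2: (a1 XOR 34) XOR 70 = 95 XOR 70 = e5
byte 3: (17 XOR 07) XOR 68 = 10 XOR 68 = 78
byte 4: (29 XOR a7) XOR 65 = 8e XOR 65 = eb
byte 5: (01 XOR 93) XOR 72 = 92 XOR 72 = e0
byte 6: (bd XOR fa) XOR 20 = 47 XOR 20 = 67
byte 7: (90 XOR b5) XOR 73 = 25 XOR 73 = 56
byte 8: (8c XOR 7f) XOR 69 = f3 XOR 69 = 9a
byte 9: (11 XOR cb) XOR 67 = da XOR 67 = bd
byte 10: (27 XOR 03) XOR 6e = 24 XOR 6e = 4a

7e cc e5 78 eb e0 67 56 9a bd 4a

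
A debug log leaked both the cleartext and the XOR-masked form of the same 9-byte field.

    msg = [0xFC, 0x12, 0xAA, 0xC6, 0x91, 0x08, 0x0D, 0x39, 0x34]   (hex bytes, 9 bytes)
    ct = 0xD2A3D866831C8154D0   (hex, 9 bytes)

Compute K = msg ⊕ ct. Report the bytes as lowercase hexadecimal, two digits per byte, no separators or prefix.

Since ct = msg ⊕ K, XORing both sides with msg gives K = msg ⊕ ct.
byte 0: 252 xor 210 =  46
byte 1:  18 xor 163 = 177
byte 2: 170 xor 216 = 114
byte 3: 198 xor 102 = 160
byte 4: 145 xor 131 =  18
byte 5:   8 xor  28 =  20
byte 6:  13 xor 129 = 140
byte 7:  57 xor  84 = 109
byte 8:  52 xor 208 = 228

2eb172a012148c6de4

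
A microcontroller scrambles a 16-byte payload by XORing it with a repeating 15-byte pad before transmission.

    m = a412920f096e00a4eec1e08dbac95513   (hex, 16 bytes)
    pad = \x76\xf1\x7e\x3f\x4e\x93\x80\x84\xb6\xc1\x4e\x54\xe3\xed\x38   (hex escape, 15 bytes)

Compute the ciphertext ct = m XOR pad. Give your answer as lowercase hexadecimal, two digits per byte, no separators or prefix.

d2e3ec3047fd80205800aed959246d65

The 15-byte key repeats, so the effective keystream is 76 f1 7e 3f 4e 93 80 84 b6 c1 4e 54 e3 ed 38 76.
byte 0: a4 ^ 76 = d2
byte 1: 12 ^ f1 = e3
byte 2: 92 ^ 7e = ec
byte 3: 0f ^ 3f = 30
byte 4: 09 ^ 4e = 47
byte 5: 6e ^ 93 = fd
byte 6: 00 ^ 80 = 80
byte 7: a4 ^ 84 = 20
byte 8: ee ^ b6 = 58
byte 9: c1 ^ c1 = 00
byte 10: e0 ^ 4e = ae
byte 11: 8d ^ 54 = d9
byte 12: ba ^ e3 = 59
byte 13: c9 ^ ed = 24
byte 14: 55 ^ 38 = 6d
byte 15: 13 ^ 76 = 65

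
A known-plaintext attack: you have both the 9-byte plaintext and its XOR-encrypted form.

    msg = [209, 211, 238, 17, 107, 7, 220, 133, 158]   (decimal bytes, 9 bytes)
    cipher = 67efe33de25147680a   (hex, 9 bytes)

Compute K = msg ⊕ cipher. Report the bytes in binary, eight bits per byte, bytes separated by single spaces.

Since cipher = msg ⊕ K, XORing both sides with msg gives K = msg ⊕ cipher.
d1 ⊕ 67 = b6
d3 ⊕ ef = 3c
ee ⊕ e3 = 0d
11 ⊕ 3d = 2c
6b ⊕ e2 = 89
07 ⊕ 51 = 56
dc ⊕ 47 = 9b
85 ⊕ 68 = ed
9e ⊕ 0a = 94

10110110 00111100 00001101 00101100 10001001 01010110 10011011 11101101 10010100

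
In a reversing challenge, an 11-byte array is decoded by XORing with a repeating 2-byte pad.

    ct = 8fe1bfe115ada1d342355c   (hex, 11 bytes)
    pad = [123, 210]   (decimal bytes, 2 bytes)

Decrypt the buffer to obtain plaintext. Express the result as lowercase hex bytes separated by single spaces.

The 2-byte key repeats, so the effective keystream is 7b d2 7b d2 7b d2 7b d2 7b d2 7b.
byte 0: 143 XOR 123 = 244
byte 1: 225 XOR 210 =  51
byte 2: 191 XOR 123 = 196
byte 3: 225 XOR 210 =  51
byte 4:  21 XOR 123 = 110
byte 5: 173 XOR 210 = 127
byte 6: 161 XOR 123 = 218
byte 7: 211 XOR 210 =   1
byte 8:  66 XOR 123 =  57
byte 9:  53 XOR 210 = 231
byte 10:  92 XOR 123 =  39

f4 33 c4 33 6e 7f da 01 39 e7 27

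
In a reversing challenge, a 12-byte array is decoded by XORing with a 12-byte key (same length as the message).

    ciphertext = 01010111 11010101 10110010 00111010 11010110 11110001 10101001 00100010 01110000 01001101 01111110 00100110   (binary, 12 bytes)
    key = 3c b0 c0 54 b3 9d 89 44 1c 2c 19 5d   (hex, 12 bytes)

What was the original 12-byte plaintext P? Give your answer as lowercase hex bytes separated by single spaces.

01010111 XOR 00111100 = 01101011
11010101 XOR 10110000 = 01100101
10110010 XOR 11000000 = 01110010
00111010 XOR 01010100 = 01101110
11010110 XOR 10110011 = 01100101
11110001 XOR 10011101 = 01101100
10101001 XOR 10001001 = 00100000
00100010 XOR 01000100 = 01100110
01110000 XOR 00011100 = 01101100
01001101 XOR 00101100 = 01100001
01111110 XOR 00011001 = 01100111
00100110 XOR 01011101 = 01111011

6b 65 72 6e 65 6c 20 66 6c 61 67 7b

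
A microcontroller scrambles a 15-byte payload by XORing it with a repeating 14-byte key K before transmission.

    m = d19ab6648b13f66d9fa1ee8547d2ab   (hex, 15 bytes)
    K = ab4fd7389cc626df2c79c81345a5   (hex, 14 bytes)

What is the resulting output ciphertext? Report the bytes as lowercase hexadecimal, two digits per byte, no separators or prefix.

7ad5615c17d5d0b2b3d82696027700

The 14-byte key repeats, so the effective keystream is ab 4f d7 38 9c c6 26 df 2c 79 c8 13 45 a5 ab.
byte 0: d1 ⊕ ab = 7a
byte 1: 9a ⊕ 4f = d5
byte 2: b6 ⊕ d7 = 61
byte 3: 64 ⊕ 38 = 5c
byte 4: 8b ⊕ 9c = 17
byte 5: 13 ⊕ c6 = d5
byte 6: f6 ⊕ 26 = d0
byte 7: 6d ⊕ df = b2
byte 8: 9f ⊕ 2c = b3
byte 9: a1 ⊕ 79 = d8
byte 10: ee ⊕ c8 = 26
byte 11: 85 ⊕ 13 = 96
byte 12: 47 ⊕ 45 = 02
byte 13: d2 ⊕ a5 = 77
byte 14: ab ⊕ ab = 00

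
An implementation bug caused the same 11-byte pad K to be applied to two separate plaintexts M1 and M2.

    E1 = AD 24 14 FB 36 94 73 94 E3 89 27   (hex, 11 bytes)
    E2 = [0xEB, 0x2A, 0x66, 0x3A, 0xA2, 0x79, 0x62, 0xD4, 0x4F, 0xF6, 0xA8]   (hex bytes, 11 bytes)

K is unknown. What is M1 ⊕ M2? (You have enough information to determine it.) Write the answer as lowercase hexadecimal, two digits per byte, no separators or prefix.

460e72c194ed1140ac7f8f

E1 ⊕ E2 = (M1 ⊕ K) ⊕ (M2 ⊕ K) = M1 ⊕ M2 — the shared key cancels under XOR.
ad xor eb = 46
24 xor 2a = 0e
14 xor 66 = 72
fb xor 3a = c1
36 xor a2 = 94
94 xor 79 = ed
73 xor 62 = 11
94 xor d4 = 40
e3 xor 4f = ac
89 xor f6 = 7f
27 xor a8 = 8f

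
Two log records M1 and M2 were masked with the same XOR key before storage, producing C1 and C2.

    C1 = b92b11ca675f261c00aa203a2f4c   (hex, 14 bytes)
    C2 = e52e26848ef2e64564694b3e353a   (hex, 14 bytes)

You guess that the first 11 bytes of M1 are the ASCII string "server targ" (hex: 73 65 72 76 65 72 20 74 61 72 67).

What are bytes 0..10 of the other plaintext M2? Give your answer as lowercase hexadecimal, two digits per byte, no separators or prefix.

2f6045388cdfe02d05b10c

First, C1 ⊕ C2 = (M1 ⊕ K) ⊕ (M2 ⊕ K) = M1 ⊕ M2, so the key drops out. Then M2 = (M1 ⊕ M2) ⊕ M1 over the first 11 bytes.
byte 0: (b9 XOR e5) XOR 73 = 5c XOR 73 = 2f
byte 1: (2b XOR 2e) XOR 65 = 05 XOR 65 = 60
byte 2: (11 XOR 26) XOR 72 = 37 XOR 72 = 45
byte 3: (ca XOR 84) XOR 76 = 4e XOR 76 = 38
byte 4: (67 XOR 8e) XOR 65 = e9 XOR 65 = 8c
byte 5: (5f XOR f2) XOR 72 = ad XOR 72 = df
byte 6: (26 XOR e6) XOR 20 = c0 XOR 20 = e0
byte 7: (1c XOR 45) XOR 74 = 59 XOR 74 = 2d
byte 8: (00 XOR 64) XOR 61 = 64 XOR 61 = 05
byte 9: (aa XOR 69) XOR 72 = c3 XOR 72 = b1
byte 10: (20 XOR 4b) XOR 67 = 6b XOR 67 = 0c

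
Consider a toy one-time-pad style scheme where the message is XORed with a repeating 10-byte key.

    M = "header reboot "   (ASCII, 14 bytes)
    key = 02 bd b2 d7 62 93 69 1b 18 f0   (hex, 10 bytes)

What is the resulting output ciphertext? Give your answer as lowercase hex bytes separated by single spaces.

6a d8 d3 b3 07 e1 49 69 7d 92 6d d2 c6 f7

The 10-byte key repeats, so the effective keystream is 02 bd b2 d7 62 93 69 1b 18 f0 02 bd b2 d7.
byte 0: 01101000 ⊕ 00000010 = 01101010
byte 1: 01100101 ⊕ 10111101 = 11011000
byte 2: 01100001 ⊕ 10110010 = 11010011
byte 3: 01100100 ⊕ 11010111 = 10110011
byte 4: 01100101 ⊕ 01100010 = 00000111
byte 5: 01110010 ⊕ 10010011 = 11100001
byte 6: 00100000 ⊕ 01101001 = 01001001
byte 7: 01110010 ⊕ 00011011 = 01101001
byte 8: 01100101 ⊕ 00011000 = 01111101
byte 9: 01100010 ⊕ 11110000 = 10010010
byte 10: 01101111 ⊕ 00000010 = 01101101
byte 11: 01101111 ⊕ 10111101 = 11010010
byte 12: 01110100 ⊕ 10110010 = 11000110
byte 13: 00100000 ⊕ 11010111 = 11110111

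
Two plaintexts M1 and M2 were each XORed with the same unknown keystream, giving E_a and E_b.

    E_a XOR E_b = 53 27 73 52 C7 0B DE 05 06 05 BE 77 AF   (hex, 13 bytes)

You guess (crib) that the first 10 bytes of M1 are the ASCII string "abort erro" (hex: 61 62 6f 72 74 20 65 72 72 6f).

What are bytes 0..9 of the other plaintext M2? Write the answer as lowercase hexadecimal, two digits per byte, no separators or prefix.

Since E_a ⊕ E_b = M1 ⊕ M2, XORing with the guessed M1 bytes yields the corresponding M2 bytes: M2 = (E_a ⊕ E_b) ⊕ M1.
01010011 xor 01100001 = 00110010
00100111 xor 01100010 = 01000101
01110011 xor 01101111 = 00011100
01010010 xor 01110010 = 00100000
11000111 xor 01110100 = 10110011
00001011 xor 00100000 = 00101011
11011110 xor 01100101 = 10111011
00000101 xor 01110010 = 01110111
00000110 xor 01110010 = 01110100
00000101 xor 01101111 = 01101010

32451c20b32bbb77746a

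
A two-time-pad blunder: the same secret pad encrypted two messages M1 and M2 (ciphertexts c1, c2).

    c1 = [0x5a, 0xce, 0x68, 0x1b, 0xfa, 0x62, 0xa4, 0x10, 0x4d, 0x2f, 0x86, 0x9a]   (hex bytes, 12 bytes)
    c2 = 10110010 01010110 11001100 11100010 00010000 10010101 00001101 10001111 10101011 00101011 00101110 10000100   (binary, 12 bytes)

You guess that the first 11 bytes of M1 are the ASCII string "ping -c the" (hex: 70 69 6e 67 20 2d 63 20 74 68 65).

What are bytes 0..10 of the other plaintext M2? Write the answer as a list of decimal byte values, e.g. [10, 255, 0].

[152, 241, 202, 158, 202, 218, 202, 191, 146, 108, 205]

First, c1 ⊕ c2 = (M1 ⊕ K) ⊕ (M2 ⊕ K) = M1 ⊕ M2, so the key drops out. Then M2 = (M1 ⊕ M2) ⊕ M1 over the first 11 bytes.
byte 0: (5a XOR b2) XOR 70 = e8 XOR 70 = 98
byte 1: (ce XOR 56) XOR 69 = 98 XOR 69 = f1
byte 2: (68 XOR cc) XOR 6e = a4 XOR 6e = ca
byte 3: (1b XOR e2) XOR 67 = f9 XOR 67 = 9e
byte 4: (fa XOR 10) XOR 20 = ea XOR 20 = ca
byte 5: (62 XOR 95) XOR 2d = f7 XOR 2d = da
byte 6: (a4 XOR 0d) XOR 63 = a9 XOR 63 = ca
byte 7: (10 XOR 8f) XOR 20 = 9f XOR 20 = bf
byte 8: (4d XOR ab) XOR 74 = e6 XOR 74 = 92
byte 9: (2f XOR 2b) XOR 68 = 04 XOR 68 = 6c
byte 10: (86 XOR 2e) XOR 65 = a8 XOR 65 = cd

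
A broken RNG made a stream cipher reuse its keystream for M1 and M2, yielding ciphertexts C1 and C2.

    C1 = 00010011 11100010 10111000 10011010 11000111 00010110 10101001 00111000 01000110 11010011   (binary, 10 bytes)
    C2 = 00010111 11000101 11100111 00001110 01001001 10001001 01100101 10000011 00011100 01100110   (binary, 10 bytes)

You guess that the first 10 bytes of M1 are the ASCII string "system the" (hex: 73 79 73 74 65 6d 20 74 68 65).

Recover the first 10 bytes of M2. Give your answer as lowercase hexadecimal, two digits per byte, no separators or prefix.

775e2ce0ebf2eccf32d0

First, C1 ⊕ C2 = (M1 ⊕ K) ⊕ (M2 ⊕ K) = M1 ⊕ M2, so the key drops out. Then M2 = (M1 ⊕ M2) ⊕ M1 over the first 10 bytes.
byte 0: (13 xor 17) xor 73 = 04 xor 73 = 77
byte 1: (e2 xor c5) xor 79 = 27 xor 79 = 5e
byte 2: (b8 xor e7) xor 73 = 5f xor 73 = 2c
byte 3: (9a xor 0e) xor 74 = 94 xor 74 = e0
byte 4: (c7 xor 49) xor 65 = 8e xor 65 = eb
byte 5: (16 xor 89) xor 6d = 9f xor 6d = f2
byte 6: (a9 xor 65) xor 20 = cc xor 20 = ec
byte 7: (38 xor 83) xor 74 = bb xor 74 = cf
byte 8: (46 xor 1c) xor 68 = 5a xor 68 = 32
byte 9: (d3 xor 66) xor 65 = b5 xor 65 = d0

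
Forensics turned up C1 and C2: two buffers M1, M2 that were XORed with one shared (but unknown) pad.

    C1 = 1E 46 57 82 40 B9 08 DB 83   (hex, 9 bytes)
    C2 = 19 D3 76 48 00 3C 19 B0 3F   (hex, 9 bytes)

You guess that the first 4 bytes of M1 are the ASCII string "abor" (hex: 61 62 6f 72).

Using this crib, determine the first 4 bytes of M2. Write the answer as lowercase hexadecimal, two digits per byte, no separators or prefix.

First, C1 ⊕ C2 = (M1 ⊕ K) ⊕ (M2 ⊕ K) = M1 ⊕ M2, so the key drops out. Then M2 = (M1 ⊕ M2) ⊕ M1 over the first 4 bytes.
byte 0: (1e ^ 19) ^ 61 = 07 ^ 61 = 66
byte 1: (46 ^ d3) ^ 62 = 95 ^ 62 = f7
byte 2: (57 ^ 76) ^ 6f = 21 ^ 6f = 4e
byte 3: (82 ^ 48) ^ 72 = ca ^ 72 = b8

66f74eb8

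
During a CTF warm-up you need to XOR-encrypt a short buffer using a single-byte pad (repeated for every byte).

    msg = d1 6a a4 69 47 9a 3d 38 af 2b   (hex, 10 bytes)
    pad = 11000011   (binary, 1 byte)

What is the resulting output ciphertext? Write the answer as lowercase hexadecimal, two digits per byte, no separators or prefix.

The 1-byte key repeats, so the effective keystream is c3 c3 c3 c3 c3 c3 c3 c3 c3 c3.
byte 0: 11010001 XOR 11000011 = 00010010
byte 1: 01101010 XOR 11000011 = 10101001
byte 2: 10100100 XOR 11000011 = 01100111
byte 3: 01101001 XOR 11000011 = 10101010
byte 4: 01000111 XOR 11000011 = 10000100
byte 5: 10011010 XOR 11000011 = 01011001
byte 6: 00111101 XOR 11000011 = 11111110
byte 7: 00111000 XOR 11000011 = 11111011
byte 8: 10101111 XOR 11000011 = 01101100
byte 9: 00101011 XOR 11000011 = 11101000

12a967aa8459fefb6ce8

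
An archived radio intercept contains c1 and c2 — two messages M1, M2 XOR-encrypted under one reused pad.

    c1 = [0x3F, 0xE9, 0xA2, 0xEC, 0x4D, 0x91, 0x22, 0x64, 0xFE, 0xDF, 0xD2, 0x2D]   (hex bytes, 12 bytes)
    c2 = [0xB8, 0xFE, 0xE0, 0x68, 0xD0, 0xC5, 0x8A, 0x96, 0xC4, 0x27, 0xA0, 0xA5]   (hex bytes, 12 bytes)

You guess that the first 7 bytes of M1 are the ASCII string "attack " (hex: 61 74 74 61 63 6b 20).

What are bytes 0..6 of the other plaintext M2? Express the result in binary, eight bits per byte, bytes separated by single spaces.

First, c1 ⊕ c2 = (M1 ⊕ K) ⊕ (M2 ⊕ K) = M1 ⊕ M2, so the key drops out. Then M2 = (M1 ⊕ M2) ⊕ M1 over the first 7 bytes.
byte 0: (3f ⊕ b8) ⊕ 61 = 87 ⊕ 61 = e6
byte 1: (e9 ⊕ fe) ⊕ 74 = 17 ⊕ 74 = 63
byte 2: (a2 ⊕ e0) ⊕ 74 = 42 ⊕ 74 = 36
byte 3: (ec ⊕ 68) ⊕ 61 = 84 ⊕ 61 = e5
byte 4: (4d ⊕ d0) ⊕ 63 = 9d ⊕ 63 = fe
byte 5: (91 ⊕ c5) ⊕ 6b = 54 ⊕ 6b = 3f
byte 6: (22 ⊕ 8a) ⊕ 20 = a8 ⊕ 20 = 88

11100110 01100011 00110110 11100101 11111110 00111111 10001000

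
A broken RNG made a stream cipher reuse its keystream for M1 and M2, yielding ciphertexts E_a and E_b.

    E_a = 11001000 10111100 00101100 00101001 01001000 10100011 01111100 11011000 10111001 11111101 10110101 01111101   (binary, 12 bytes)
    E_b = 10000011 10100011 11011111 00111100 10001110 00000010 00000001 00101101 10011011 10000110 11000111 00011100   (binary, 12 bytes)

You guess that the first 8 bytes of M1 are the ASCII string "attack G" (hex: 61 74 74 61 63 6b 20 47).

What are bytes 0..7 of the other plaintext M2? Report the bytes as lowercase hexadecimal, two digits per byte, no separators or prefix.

First, E_a ⊕ E_b = (M1 ⊕ K) ⊕ (M2 ⊕ K) = M1 ⊕ M2, so the key drops out. Then M2 = (M1 ⊕ M2) ⊕ M1 over the first 8 bytes.
byte 0: (c8 ^ 83) ^ 61 = 4b ^ 61 = 2a
byte 1: (bc ^ a3) ^ 74 = 1f ^ 74 = 6b
byte 2: (2c ^ df) ^ 74 = f3 ^ 74 = 87
byte 3: (29 ^ 3c) ^ 61 = 15 ^ 61 = 74
byte 4: (48 ^ 8e) ^ 63 = c6 ^ 63 = a5
byte 5: (a3 ^ 02) ^ 6b = a1 ^ 6b = ca
byte 6: (7c ^ 01) ^ 20 = 7d ^ 20 = 5d
byte 7: (d8 ^ 2d) ^ 47 = f5 ^ 47 = b2

2a6b8774a5ca5db2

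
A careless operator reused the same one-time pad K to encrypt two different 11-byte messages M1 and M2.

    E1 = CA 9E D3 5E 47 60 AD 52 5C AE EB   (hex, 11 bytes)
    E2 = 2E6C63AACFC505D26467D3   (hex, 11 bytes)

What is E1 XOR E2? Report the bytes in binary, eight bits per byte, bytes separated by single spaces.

E1 ⊕ E2 = (M1 ⊕ K) ⊕ (M2 ⊕ K) = M1 ⊕ M2 — the shared key cancels under XOR.
byte 0: ca xor 2e = e4
byte 1: 9e xor 6c = f2
byte 2: d3 xor 63 = b0
byte 3: 5e xor aa = f4
byte 4: 47 xor cf = 88
byte 5: 60 xor c5 = a5
byte 6: ad xor 05 = a8
byte 7: 52 xor d2 = 80
byte 8: 5c xor 64 = 38
byte 9: ae xor 67 = c9
byte 10: eb xor d3 = 38

11100100 11110010 10110000 11110100 10001000 10100101 10101000 10000000 00111000 11001001 00111000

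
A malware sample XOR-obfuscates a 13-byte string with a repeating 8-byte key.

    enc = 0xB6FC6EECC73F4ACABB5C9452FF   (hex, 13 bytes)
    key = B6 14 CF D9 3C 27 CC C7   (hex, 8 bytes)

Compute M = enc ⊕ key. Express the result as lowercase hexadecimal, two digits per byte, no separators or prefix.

The 8-byte key repeats, so the effective keystream is b6 14 cf d9 3c 27 cc c7 b6 14 cf d9 3c.
byte 0: b6 ^ b6 = 00
byte 1: fc ^ 14 = e8
byte 2: 6e ^ cf = a1
byte 3: ec ^ d9 = 35
byte 4: c7 ^ 3c = fb
byte 5: 3f ^ 27 = 18
byte 6: 4a ^ cc = 86
byte 7: ca ^ c7 = 0d
byte 8: bb ^ b6 = 0d
byte 9: 5c ^ 14 = 48
byte 10: 94 ^ cf = 5b
byte 11: 52 ^ d9 = 8b
byte 12: ff ^ 3c = c3

00e8a135fb18860d0d485b8bc3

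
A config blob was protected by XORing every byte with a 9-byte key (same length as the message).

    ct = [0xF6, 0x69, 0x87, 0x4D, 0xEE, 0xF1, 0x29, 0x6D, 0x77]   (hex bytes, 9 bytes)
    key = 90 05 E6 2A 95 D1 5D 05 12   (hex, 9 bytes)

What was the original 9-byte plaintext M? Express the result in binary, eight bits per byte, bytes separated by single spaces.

01100110 01101100 01100001 01100111 01111011 00100000 01110100 01101000 01100101

XOR is its own inverse, so applying the key byte-wise gives the result directly.
byte 0: f6 ⊕ 90 = 66
byte 1: 69 ⊕ 05 = 6c
byte 2: 87 ⊕ e6 = 61
byte 3: 4d ⊕ 2a = 67
byte 4: ee ⊕ 95 = 7b
byte 5: f1 ⊕ d1 = 20
byte 6: 29 ⊕ 5d = 74
byte 7: 6d ⊕ 05 = 68
byte 8: 77 ⊕ 12 = 65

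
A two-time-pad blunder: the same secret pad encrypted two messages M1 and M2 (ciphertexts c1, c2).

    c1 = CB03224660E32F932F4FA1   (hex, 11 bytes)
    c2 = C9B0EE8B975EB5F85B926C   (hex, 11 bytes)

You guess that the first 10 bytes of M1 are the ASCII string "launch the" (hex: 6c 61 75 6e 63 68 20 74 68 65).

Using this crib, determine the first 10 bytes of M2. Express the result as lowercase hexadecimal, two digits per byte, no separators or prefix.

6ed2b9a394d5ba1f1cb8

First, c1 ⊕ c2 = (M1 ⊕ K) ⊕ (M2 ⊕ K) = M1 ⊕ M2, so the key drops out. Then M2 = (M1 ⊕ M2) ⊕ M1 over the first 10 bytes.
byte 0: (cb ⊕ c9) ⊕ 6c = 02 ⊕ 6c = 6e
byte 1: (03 ⊕ b0) ⊕ 61 = b3 ⊕ 61 = d2
byte 2: (22 ⊕ ee) ⊕ 75 = cc ⊕ 75 = b9
byte 3: (46 ⊕ 8b) ⊕ 6e = cd ⊕ 6e = a3
byte 4: (60 ⊕ 97) ⊕ 63 = f7 ⊕ 63 = 94
byte 5: (e3 ⊕ 5e) ⊕ 68 = bd ⊕ 68 = d5
byte 6: (2f ⊕ b5) ⊕ 20 = 9a ⊕ 20 = ba
byte 7: (93 ⊕ f8) ⊕ 74 = 6b ⊕ 74 = 1f
byte 8: (2f ⊕ 5b) ⊕ 68 = 74 ⊕ 68 = 1c
byte 9: (4f ⊕ 92) ⊕ 65 = dd ⊕ 65 = b8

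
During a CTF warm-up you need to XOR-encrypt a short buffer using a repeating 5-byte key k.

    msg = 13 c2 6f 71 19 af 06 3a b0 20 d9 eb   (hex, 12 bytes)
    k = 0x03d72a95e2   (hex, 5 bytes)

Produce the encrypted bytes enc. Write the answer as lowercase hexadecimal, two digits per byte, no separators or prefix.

The 5-byte key repeats, so the effective keystream is 03 d7 2a 95 e2 03 d7 2a 95 e2 03 d7.
byte 0: 13 XOR 03 = 10
byte 1: c2 XOR d7 = 15
byte 2: 6f XOR 2a = 45
byte 3: 71 XOR 95 = e4
byte 4: 19 XOR e2 = fb
byte 5: af XOR 03 = ac
byte 6: 06 XOR d7 = d1
byte 7: 3a XOR 2a = 10
byte 8: b0 XOR 95 = 25
byte 9: 20 XOR e2 = c2
byte 10: d9 XOR 03 = da
byte 11: eb XOR d7 = 3c

101545e4fbacd11025c2da3c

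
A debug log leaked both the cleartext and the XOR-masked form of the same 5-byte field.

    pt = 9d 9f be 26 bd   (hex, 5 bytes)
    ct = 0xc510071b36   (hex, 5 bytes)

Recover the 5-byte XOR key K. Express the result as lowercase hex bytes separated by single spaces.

Since ct = pt ⊕ K, XORing both sides with pt gives K = pt ⊕ ct.
9d XOR c5 = 58
9f XOR 10 = 8f
be XOR 07 = b9
26 XOR 1b = 3d
bd XOR 36 = 8b

58 8f b9 3d 8b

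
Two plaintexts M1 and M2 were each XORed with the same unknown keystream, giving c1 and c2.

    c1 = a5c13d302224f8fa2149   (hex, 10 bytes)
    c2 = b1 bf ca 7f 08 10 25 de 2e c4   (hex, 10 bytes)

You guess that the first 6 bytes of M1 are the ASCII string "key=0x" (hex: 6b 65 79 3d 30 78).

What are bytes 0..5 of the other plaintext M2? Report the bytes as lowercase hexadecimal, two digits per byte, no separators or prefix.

7f1b8e721a4c

First, c1 ⊕ c2 = (M1 ⊕ K) ⊕ (M2 ⊕ K) = M1 ⊕ M2, so the key drops out. Then M2 = (M1 ⊕ M2) ⊕ M1 over the first 6 bytes.
byte 0: (a5 xor b1) xor 6b = 14 xor 6b = 7f
byte 1: (c1 xor bf) xor 65 = 7e xor 65 = 1b
byte 2: (3d xor ca) xor 79 = f7 xor 79 = 8e
byte 3: (30 xor 7f) xor 3d = 4f xor 3d = 72
byte 4: (22 xor 08) xor 30 = 2a xor 30 = 1a
byte 5: (24 xor 10) xor 78 = 34 xor 78 = 4c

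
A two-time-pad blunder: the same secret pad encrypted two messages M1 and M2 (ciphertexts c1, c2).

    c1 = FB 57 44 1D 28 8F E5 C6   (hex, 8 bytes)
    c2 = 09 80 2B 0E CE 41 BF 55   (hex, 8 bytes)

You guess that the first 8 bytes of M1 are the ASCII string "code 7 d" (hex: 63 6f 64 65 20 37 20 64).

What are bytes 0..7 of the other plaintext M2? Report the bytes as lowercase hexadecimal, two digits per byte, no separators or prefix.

First, c1 ⊕ c2 = (M1 ⊕ K) ⊕ (M2 ⊕ K) = M1 ⊕ M2, so the key drops out. Then M2 = (M1 ⊕ M2) ⊕ M1 over the first 8 bytes.
byte 0: (fb ⊕ 09) ⊕ 63 = f2 ⊕ 63 = 91
byte 1: (57 ⊕ 80) ⊕ 6f = d7 ⊕ 6f = b8
byte 2: (44 ⊕ 2b) ⊕ 64 = 6f ⊕ 64 = 0b
byte 3: (1d ⊕ 0e) ⊕ 65 = 13 ⊕ 65 = 76
byte 4: (28 ⊕ ce) ⊕ 20 = e6 ⊕ 20 = c6
byte 5: (8f ⊕ 41) ⊕ 37 = ce ⊕ 37 = f9
byte 6: (e5 ⊕ bf) ⊕ 20 = 5a ⊕ 20 = 7a
byte 7: (c6 ⊕ 55) ⊕ 64 = 93 ⊕ 64 = f7

91b80b76c6f97af7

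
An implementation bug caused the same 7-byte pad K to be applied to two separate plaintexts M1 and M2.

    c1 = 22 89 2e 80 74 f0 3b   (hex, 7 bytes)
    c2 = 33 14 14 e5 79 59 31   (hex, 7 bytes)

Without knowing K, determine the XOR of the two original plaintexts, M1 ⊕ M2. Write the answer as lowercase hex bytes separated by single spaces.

c1 ⊕ c2 = (M1 ⊕ K) ⊕ (M2 ⊕ K) = M1 ⊕ M2 — the shared key cancels under XOR.
22 XOR 33 = 11
89 XOR 14 = 9d
2e XOR 14 = 3a
80 XOR e5 = 65
74 XOR 79 = 0d
f0 XOR 59 = a9
3b XOR 31 = 0a

11 9d 3a 65 0d a9 0a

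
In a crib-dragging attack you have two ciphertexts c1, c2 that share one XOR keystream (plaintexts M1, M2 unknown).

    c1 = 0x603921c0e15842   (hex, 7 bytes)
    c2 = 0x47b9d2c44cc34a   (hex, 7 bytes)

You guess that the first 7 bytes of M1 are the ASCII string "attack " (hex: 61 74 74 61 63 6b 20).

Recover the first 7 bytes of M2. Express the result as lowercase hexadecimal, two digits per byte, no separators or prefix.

46f48765cef028

First, c1 ⊕ c2 = (M1 ⊕ K) ⊕ (M2 ⊕ K) = M1 ⊕ M2, so the key drops out. Then M2 = (M1 ⊕ M2) ⊕ M1 over the first 7 bytes.
byte 0: (60 XOR 47) XOR 61 = 27 XOR 61 = 46
byte 1: (39 XOR b9) XOR 74 = 80 XOR 74 = f4
byte 2: (21 XOR d2) XOR 74 = f3 XOR 74 = 87
byte 3: (c0 XOR c4) XOR 61 = 04 XOR 61 = 65
byte 4: (e1 XOR 4c) XOR 63 = ad XOR 63 = ce
byte 5: (58 XOR c3) XOR 6b = 9b XOR 6b = f0
byte 6: (42 XOR 4a) XOR 20 = 08 XOR 20 = 28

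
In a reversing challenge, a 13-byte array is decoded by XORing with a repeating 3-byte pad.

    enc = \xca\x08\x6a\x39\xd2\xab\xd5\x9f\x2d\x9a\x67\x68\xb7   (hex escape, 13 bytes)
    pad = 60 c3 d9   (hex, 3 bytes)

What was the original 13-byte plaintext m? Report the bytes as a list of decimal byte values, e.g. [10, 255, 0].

The 3-byte key repeats, so the effective keystream is 60 c3 d9 60 c3 d9 60 c3 d9 60 c3 d9 60.
byte 0: 202 ⊕  96 = 170
byte 1:   8 ⊕ 195 = 203
byte 2: 106 ⊕ 217 = 179
byte 3:  57 ⊕  96 =  89
byte 4: 210 ⊕ 195 =  17
byte 5: 171 ⊕ 217 = 114
byte 6: 213 ⊕  96 = 181
byte 7: 159 ⊕ 195 =  92
byte 8:  45 ⊕ 217 = 244
byte 9: 154 ⊕  96 = 250
byte 10: 103 ⊕ 195 = 164
byte 11: 104 ⊕ 217 = 177
byte 12: 183 ⊕  96 = 215

[170, 203, 179, 89, 17, 114, 181, 92, 244, 250, 164, 177, 215]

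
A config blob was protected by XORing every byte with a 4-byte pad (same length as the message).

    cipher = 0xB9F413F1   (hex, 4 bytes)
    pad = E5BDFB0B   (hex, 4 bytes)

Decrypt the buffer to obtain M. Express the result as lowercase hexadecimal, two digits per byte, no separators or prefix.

5c49e8fa

XOR is its own inverse, so applying the key byte-wise gives the result directly.
185 ^ 229 =  92
244 ^ 189 =  73
 19 ^ 251 = 232
241 ^  11 = 250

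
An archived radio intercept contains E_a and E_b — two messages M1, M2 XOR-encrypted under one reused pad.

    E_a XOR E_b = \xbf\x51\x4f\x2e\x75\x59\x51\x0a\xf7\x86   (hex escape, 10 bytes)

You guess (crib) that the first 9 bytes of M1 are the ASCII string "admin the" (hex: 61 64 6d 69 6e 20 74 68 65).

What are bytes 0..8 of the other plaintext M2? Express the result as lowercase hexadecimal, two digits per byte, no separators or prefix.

de3522471b79256292

Since E_a ⊕ E_b = M1 ⊕ M2, XORing with the guessed M1 bytes yields the corresponding M2 bytes: M2 = (E_a ⊕ E_b) ⊕ M1.
byte 0: bf xor 61 = de
byte 1: 51 xor 64 = 35
byte 2: 4f xor 6d = 22
byte 3: 2e xor 69 = 47
byte 4: 75 xor 6e = 1b
byte 5: 59 xor 20 = 79
byte 6: 51 xor 74 = 25
byte 7: 0a xor 68 = 62
byte 8: f7 xor 65 = 92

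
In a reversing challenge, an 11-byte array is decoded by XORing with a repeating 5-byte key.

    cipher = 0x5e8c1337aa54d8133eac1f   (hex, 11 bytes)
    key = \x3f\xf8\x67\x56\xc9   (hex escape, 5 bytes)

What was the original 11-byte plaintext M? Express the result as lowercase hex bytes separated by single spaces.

61 74 74 61 63 6b 20 74 68 65 20

The 5-byte key repeats, so the effective keystream is 3f f8 67 56 c9 3f f8 67 56 c9 3f.
byte 0: 5e ^ 3f = 61
byte 1: 8c ^ f8 = 74
byte 2: 13 ^ 67 = 74
byte 3: 37 ^ 56 = 61
byte 4: aa ^ c9 = 63
byte 5: 54 ^ 3f = 6b
byte 6: d8 ^ f8 = 20
byte 7: 13 ^ 67 = 74
byte 8: 3e ^ 56 = 68
byte 9: ac ^ c9 = 65
byte 10: 1f ^ 3f = 20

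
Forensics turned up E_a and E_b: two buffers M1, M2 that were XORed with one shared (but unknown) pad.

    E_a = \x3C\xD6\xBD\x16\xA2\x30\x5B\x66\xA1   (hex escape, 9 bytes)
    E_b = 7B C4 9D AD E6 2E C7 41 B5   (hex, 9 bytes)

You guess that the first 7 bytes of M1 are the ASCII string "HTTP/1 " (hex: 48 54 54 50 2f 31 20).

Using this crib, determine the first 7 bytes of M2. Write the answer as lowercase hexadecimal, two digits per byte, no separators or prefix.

First, E_a ⊕ E_b = (M1 ⊕ K) ⊕ (M2 ⊕ K) = M1 ⊕ M2, so the key drops out. Then M2 = (M1 ⊕ M2) ⊕ M1 over the first 7 bytes.
byte 0: (3c ⊕ 7b) ⊕ 48 = 47 ⊕ 48 = 0f
byte 1: (d6 ⊕ c4) ⊕ 54 = 12 ⊕ 54 = 46
byte 2: (bd ⊕ 9d) ⊕ 54 = 20 ⊕ 54 = 74
byte 3: (16 ⊕ ad) ⊕ 50 = bb ⊕ 50 = eb
byte 4: (a2 ⊕ e6) ⊕ 2f = 44 ⊕ 2f = 6b
byte 5: (30 ⊕ 2e) ⊕ 31 = 1e ⊕ 31 = 2f
byte 6: (5b ⊕ c7) ⊕ 20 = 9c ⊕ 20 = bc

0f4674eb6b2fbc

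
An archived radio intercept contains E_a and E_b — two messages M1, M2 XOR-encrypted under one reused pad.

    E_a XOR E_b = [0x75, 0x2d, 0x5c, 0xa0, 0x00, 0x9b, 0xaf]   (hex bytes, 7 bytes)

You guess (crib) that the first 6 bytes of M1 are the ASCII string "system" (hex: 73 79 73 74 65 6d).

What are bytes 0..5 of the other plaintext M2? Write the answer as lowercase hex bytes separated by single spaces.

06 54 2f d4 65 f6

Since E_a ⊕ E_b = M1 ⊕ M2, XORing with the guessed M1 bytes yields the corresponding M2 bytes: M2 = (E_a ⊕ E_b) ⊕ M1.
byte 0: 75 XOR 73 = 06
byte 1: 2d XOR 79 = 54
byte 2: 5c XOR 73 = 2f
byte 3: a0 XOR 74 = d4
byte 4: 00 XOR 65 = 65
byte 5: 9b XOR 6d = f6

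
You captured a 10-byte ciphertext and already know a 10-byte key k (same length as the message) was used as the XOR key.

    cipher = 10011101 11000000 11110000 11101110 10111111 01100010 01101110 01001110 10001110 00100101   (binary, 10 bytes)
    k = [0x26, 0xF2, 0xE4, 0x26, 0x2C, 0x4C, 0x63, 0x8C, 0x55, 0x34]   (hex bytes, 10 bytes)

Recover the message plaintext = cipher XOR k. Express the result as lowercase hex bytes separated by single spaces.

bb 32 14 c8 93 2e 0d c2 db 11

9d xor 26 = bb
c0 xor f2 = 32
f0 xor e4 = 14
ee xor 26 = c8
bf xor 2c = 93
62 xor 4c = 2e
6e xor 63 = 0d
4e xor 8c = c2
8e xor 55 = db
25 xor 34 = 11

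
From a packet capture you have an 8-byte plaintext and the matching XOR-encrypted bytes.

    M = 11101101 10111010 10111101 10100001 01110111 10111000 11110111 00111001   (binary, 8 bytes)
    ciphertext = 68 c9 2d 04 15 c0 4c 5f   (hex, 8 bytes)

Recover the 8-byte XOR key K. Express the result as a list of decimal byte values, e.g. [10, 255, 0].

[133, 115, 144, 165, 98, 120, 187, 102]

Since ciphertext = M ⊕ K, XORing both sides with M gives K = M ⊕ ciphertext.
237 ⊕ 104 = 133
186 ⊕ 201 = 115
189 ⊕  45 = 144
161 ⊕   4 = 165
119 ⊕  21 =  98
184 ⊕ 192 = 120
247 ⊕  76 = 187
 57 ⊕  95 = 102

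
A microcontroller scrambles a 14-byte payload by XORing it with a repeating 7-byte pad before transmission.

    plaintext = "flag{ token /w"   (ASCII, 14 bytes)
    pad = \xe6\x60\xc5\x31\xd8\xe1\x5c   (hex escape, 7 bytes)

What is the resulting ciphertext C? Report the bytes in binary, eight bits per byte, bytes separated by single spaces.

The 7-byte key repeats, so the effective keystream is e6 60 c5 31 d8 e1 5c e6 60 c5 31 d8 e1 5c.
byte 0: 66 ^ e6 = 80
byte 1: 6c ^ 60 = 0c
byte 2: 61 ^ c5 = a4
byte 3: 67 ^ 31 = 56
byte 4: 7b ^ d8 = a3
byte 5: 20 ^ e1 = c1
byte 6: 74 ^ 5c = 28
byte 7: 6f ^ e6 = 89
byte 8: 6b ^ 60 = 0b
byte 9: 65 ^ c5 = a0
byte 10: 6e ^ 31 = 5f
byte 11: 20 ^ d8 = f8
byte 12: 2f ^ e1 = ce
byte 13: 77 ^ 5c = 2b

10000000 00001100 10100100 01010110 10100011 11000001 00101000 10001001 00001011 10100000 01011111 11111000 11001110 00101011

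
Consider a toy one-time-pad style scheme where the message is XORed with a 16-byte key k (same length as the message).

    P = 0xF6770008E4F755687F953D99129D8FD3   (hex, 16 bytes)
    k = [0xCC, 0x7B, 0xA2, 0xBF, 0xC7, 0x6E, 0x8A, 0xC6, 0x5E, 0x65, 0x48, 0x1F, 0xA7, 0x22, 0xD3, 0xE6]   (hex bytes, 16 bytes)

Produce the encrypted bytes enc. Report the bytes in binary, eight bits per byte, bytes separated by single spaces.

00111010 00001100 10100010 10110111 00100011 10011001 11011111 10101110 00100001 11110000 01110101 10000110 10110101 10111111 01011100 00110101

f6 ^ cc = 3a
77 ^ 7b = 0c
00 ^ a2 = a2
08 ^ bf = b7
e4 ^ c7 = 23
f7 ^ 6e = 99
55 ^ 8a = df
68 ^ c6 = ae
7f ^ 5e = 21
95 ^ 65 = f0
3d ^ 48 = 75
99 ^ 1f = 86
12 ^ a7 = b5
9d ^ 22 = bf
8f ^ d3 = 5c
d3 ^ e6 = 35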